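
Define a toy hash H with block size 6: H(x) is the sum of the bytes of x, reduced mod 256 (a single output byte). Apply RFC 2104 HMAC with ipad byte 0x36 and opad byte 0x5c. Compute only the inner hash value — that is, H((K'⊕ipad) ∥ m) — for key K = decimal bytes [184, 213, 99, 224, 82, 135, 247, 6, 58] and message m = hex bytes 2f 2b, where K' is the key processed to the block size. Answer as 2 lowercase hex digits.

3e

Key decimal bytes [184, 213, 99, 224, 82, 135, 247, 6, 58] = b8 d5 63 e0 52 87 f7 06 3a is 9 bytes > B = 6, so hash it first: H(key) = e0, then zero-pad to 6 bytes: K' = e0 00 00 00 00 00.
K' ⊕ ipad = d6 36 36 36 36 36.
Inner input = d6 36 36 36 36 36 ∥ 2f 2b.
Inner hash: sum = 214+54+54+54+54+54+47+43 = 574; mod 256 = 62 → 3e.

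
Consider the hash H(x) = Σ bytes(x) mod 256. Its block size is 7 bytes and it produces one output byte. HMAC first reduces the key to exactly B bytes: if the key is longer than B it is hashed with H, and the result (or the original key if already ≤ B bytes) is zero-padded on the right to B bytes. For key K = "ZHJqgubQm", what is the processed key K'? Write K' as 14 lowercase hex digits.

|K| = 9 > B = 7, so first hash the key.
H(K): sum = 90+72+74+113+103+117+98+81+109 = 857; mod 256 = 89 → 59.
Zero-pad H(K) = 59 to 7 bytes: K' = 59 00 00 00 00 00 00.

59000000000000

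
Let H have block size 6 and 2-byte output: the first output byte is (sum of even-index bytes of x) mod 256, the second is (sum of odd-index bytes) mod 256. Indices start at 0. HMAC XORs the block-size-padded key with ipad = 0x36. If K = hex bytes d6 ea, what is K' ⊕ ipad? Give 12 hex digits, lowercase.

Key hex bytes d6 ea is 2 bytes ≤ B = 6; zero-pad to 6 bytes: K' = d6 ea 00 00 00 00.
XOR each byte with 0x36: d6⊕36=e0, ea⊕36=dc, 00⊕36=36, 00⊕36=36, 00⊕36=36, 00⊕36=36.

e0dc36363636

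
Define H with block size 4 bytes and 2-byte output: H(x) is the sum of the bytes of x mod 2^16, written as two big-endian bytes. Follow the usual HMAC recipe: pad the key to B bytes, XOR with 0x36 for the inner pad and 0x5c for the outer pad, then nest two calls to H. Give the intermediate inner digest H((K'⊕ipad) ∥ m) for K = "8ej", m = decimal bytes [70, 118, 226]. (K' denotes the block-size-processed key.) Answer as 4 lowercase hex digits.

Key "8ej" = 38 65 6a is 3 bytes ≤ B = 4; zero-pad to 4 bytes: K' = 38 65 6a 00.
K' ⊕ ipad = 0e 53 5c 36.
Inner input = 0e 53 5c 36 ∥ 46 76 e2.
Inner hash: sum = 14+83+92+54+70+118+226 = 657 → 02 91.

0291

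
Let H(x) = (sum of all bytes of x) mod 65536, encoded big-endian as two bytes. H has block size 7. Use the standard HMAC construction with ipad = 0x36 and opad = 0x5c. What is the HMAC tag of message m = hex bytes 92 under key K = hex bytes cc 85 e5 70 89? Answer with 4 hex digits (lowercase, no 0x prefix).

0462

Key hex bytes cc 85 e5 70 89 is 5 bytes ≤ B = 7; zero-pad to 7 bytes: K' = cc 85 e5 70 89 00 00.
K' ⊕ ipad = fa b3 d3 46 bf 36 36.  K' ⊕ opad = 90 d9 b9 2c d5 5c 5c.
Inner input = (K'⊕ipad) ∥ m = fa b3 d3 46 bf 36 36 ∥ 92.
Inner hash: sum = 250+179+211+70+191+54+54+146 = 1155 → 04 83.
Outer input = (K'⊕opad) ∥ inner = 90 d9 b9 2c d5 5c 5c ∥ 04 83.
Outer hash (tag): sum = 144+217+185+44+213+92+92+4+131 = 1122 → 04 62.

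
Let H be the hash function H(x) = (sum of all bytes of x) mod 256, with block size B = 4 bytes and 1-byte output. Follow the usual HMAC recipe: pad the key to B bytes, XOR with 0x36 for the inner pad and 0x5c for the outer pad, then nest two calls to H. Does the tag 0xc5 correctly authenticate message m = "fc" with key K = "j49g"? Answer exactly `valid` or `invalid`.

Key "j49g" = 6a 34 39 67 is exactly B = 4 bytes: K' = 6a 34 39 67.
K' ⊕ ipad = 5c 02 0f 51; K' ⊕ opad = 36 68 65 3b.
Inner hash: sum = 92+2+15+81+102+99 = 391; mod 256 = 135 → 87.
Outer hash (recomputed tag): sum = 54+104+101+59+135 = 453; mod 256 = 197 → c5.
Recomputed tag = c5; claimed = c5 → match.

valid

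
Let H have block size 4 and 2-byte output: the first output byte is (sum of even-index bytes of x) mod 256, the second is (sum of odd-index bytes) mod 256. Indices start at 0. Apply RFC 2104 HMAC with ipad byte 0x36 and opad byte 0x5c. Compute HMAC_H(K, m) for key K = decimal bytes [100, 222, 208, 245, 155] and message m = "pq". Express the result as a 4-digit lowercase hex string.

8e77

Key decimal bytes [100, 222, 208, 245, 155] = 64 de d0 f5 9b is 5 bytes > B = 4, so hash it first: H(key) = cf d3, then zero-pad to 4 bytes: K' = cf d3 00 00.
K' ⊕ ipad = f9 e5 36 36.  K' ⊕ opad = 93 8f 5c 5c.
Inner input = (K'⊕ipad) ∥ m = f9 e5 36 36 ∥ 70 71.
Inner hash: even-index sum = 415 mod 256 = 159; odd-index sum = 396 mod 256 = 140 → 9f 8c.
Outer input = (K'⊕opad) ∥ inner = 93 8f 5c 5c ∥ 9f 8c.
Outer hash (tag): even-index sum = 398 mod 256 = 142; odd-index sum = 375 mod 256 = 119 → 8e 77.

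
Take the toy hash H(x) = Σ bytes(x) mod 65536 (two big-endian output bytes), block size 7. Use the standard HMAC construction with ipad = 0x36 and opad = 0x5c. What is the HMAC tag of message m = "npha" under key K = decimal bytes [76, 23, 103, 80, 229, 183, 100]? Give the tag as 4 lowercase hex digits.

Key decimal bytes [76, 23, 103, 80, 229, 183, 100] = 4c 17 67 50 e5 b7 64 is exactly B = 7 bytes: K' = 4c 17 67 50 e5 b7 64.
K' ⊕ ipad = 7a 21 51 66 d3 81 52.  K' ⊕ opad = 10 4b 3b 0c b9 eb 38.
Inner input = (K'⊕ipad) ∥ m = 7a 21 51 66 d3 81 52 ∥ 6e 70 68 61.
Inner hash: sum = 122+33+81+102+211+129+82+110+112+104+97 = 1183 → 04 9f.
Outer input = (K'⊕opad) ∥ inner = 10 4b 3b 0c b9 eb 38 ∥ 04 9f.
Outer hash (tag): sum = 16+75+59+12+185+235+56+4+159 = 801 → 03 21.

0321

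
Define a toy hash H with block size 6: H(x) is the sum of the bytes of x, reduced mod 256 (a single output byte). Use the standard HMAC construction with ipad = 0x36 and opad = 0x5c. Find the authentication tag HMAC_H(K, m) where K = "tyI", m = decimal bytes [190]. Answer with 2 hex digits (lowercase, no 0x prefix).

Key "tyI" = 74 79 49 is 3 bytes ≤ B = 6; zero-pad to 6 bytes: K' = 74 79 49 00 00 00.
K' ⊕ ipad = 42 4f 7f 36 36 36.  K' ⊕ opad = 28 25 15 5c 5c 5c.
Inner input = (K'⊕ipad) ∥ m = 42 4f 7f 36 36 36 ∥ be.
Inner hash: sum = 66+79+127+54+54+54+190 = 624; mod 256 = 112 → 70.
Outer input = (K'⊕opad) ∥ inner = 28 25 15 5c 5c 5c ∥ 70.
Outer hash (tag): sum = 40+37+21+92+92+92+112 = 486; mod 256 = 230 → e6.

e6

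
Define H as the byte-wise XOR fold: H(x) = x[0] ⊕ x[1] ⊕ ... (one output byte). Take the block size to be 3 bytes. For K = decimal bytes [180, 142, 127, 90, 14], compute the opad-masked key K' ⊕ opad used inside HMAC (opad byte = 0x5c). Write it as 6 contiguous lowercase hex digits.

Key decimal bytes [180, 142, 127, 90, 14] = b4 8e 7f 5a 0e is 5 bytes > B = 3, so hash it first: H(key) = 11, then zero-pad to 3 bytes: K' = 11 00 00.
XOR each byte with 0x5c: 11⊕5c=4d, 00⊕5c=5c, 00⊕5c=5c.

4d5c5c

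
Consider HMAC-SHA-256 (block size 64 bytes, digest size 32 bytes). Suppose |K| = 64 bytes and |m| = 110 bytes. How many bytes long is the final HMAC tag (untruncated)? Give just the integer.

The tag is one SHA-256 digest: 32 bytes.

32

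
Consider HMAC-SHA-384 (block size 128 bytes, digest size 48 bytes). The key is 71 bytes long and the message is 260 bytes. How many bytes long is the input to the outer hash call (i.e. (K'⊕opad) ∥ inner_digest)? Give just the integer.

Key is 71 ≤ 128 bytes, zero-padded: |K'| = 128.
Outer input = (K'⊕opad) ∥ H(inner) → 128 + 48 = 176 bytes.

176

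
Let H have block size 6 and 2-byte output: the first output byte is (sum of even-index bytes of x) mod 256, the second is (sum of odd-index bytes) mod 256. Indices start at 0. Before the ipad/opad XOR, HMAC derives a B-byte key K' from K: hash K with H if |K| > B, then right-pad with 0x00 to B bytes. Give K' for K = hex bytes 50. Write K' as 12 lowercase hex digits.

500000000000

Key hex bytes 50 is 1 byte ≤ B = 6; zero-pad to 6 bytes: K' = 50 00 00 00 00 00.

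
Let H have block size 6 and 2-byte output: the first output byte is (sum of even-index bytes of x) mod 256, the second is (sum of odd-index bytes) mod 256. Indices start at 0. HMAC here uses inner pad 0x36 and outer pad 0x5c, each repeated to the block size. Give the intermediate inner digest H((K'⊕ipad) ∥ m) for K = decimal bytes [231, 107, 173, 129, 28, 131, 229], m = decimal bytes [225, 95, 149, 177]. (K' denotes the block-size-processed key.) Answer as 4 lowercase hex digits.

Key decimal bytes [231, 107, 173, 129, 28, 131, 229] = e7 6b ad 81 1c 83 e5 is 7 bytes > B = 6, so hash it first: H(key) = 95 6f, then zero-pad to 6 bytes: K' = 95 6f 00 00 00 00.
K' ⊕ ipad = a3 59 36 36 36 36.
Inner input = a3 59 36 36 36 36 ∥ e1 5f 95 b1.
Inner hash: even-index sum = 645 mod 256 = 133; odd-index sum = 469 mod 256 = 213 → 85 d5.

85d5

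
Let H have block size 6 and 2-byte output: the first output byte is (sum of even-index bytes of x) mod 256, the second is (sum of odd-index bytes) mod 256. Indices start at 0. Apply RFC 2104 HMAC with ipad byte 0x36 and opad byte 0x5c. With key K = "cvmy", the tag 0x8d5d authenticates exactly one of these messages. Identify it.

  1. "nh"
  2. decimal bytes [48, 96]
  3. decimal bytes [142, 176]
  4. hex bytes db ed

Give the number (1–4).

Key "cvmy" = 63 76 6d 79 is 4 bytes ≤ B = 6; zero-pad to 6 bytes: K' = 63 76 6d 79 00 00.
K' ⊕ ipad = 55 40 5b 4f 36 36; K' ⊕ opad = 3f 2a 31 25 5c 5c.
m1: inner = H(55 40 5b 4f 36 36 6e 68) = 54 2d; tag = H(3f 2a 31 25 5c 5c 54 2d) = 20d8
m2: inner = H(55 40 5b 4f 36 36 30 60) = 16 25; tag = H(3f 2a 31 25 5c 5c 16 25) = e2d0
m3: inner = H(55 40 5b 4f 36 36 8e b0) = 74 75; tag = H(3f 2a 31 25 5c 5c 74 75) = 4020
m4: inner = H(55 40 5b 4f 36 36 db ed) = c1 b2; tag = H(3f 2a 31 25 5c 5c c1 b2) = 8d5d ← matches

4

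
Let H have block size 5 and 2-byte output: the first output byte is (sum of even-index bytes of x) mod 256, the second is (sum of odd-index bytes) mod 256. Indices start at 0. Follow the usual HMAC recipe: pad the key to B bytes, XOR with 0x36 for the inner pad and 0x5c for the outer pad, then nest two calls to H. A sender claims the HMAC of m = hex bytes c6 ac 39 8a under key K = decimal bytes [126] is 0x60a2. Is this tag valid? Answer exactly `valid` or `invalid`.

invalid

Key decimal bytes [126] = 7e is 1 byte ≤ B = 5; zero-pad to 5 bytes: K' = 7e 00 00 00 00.
K' ⊕ ipad = 48 36 36 36 36; K' ⊕ opad = 22 5c 5c 5c 5c.
Inner hash: even-index sum = 490 mod 256 = 234; odd-index sum = 363 mod 256 = 107 → ea 6b.
Outer hash (recomputed tag): even-index sum = 325 mod 256 = 69; odd-index sum = 418 mod 256 = 162 → 45 a2.
Recomputed tag = 45a2; claimed = 60a2 → mismatch.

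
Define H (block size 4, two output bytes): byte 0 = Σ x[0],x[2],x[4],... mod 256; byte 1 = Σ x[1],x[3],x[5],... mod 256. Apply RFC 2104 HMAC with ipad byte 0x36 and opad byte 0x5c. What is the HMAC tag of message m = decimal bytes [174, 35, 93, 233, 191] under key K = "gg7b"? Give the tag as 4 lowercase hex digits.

Key "gg7b" = 67 67 37 62 is exactly B = 4 bytes: K' = 67 67 37 62.
K' ⊕ ipad = 51 51 01 54.  K' ⊕ opad = 3b 3b 6b 3e.
Inner input = (K'⊕ipad) ∥ m = 51 51 01 54 ∥ ae 23 5d e9 bf.
Inner hash: even-index sum = 540 mod 256 = 28; odd-index sum = 433 mod 256 = 177 → 1c b1.
Outer input = (K'⊕opad) ∥ inner = 3b 3b 6b 3e ∥ 1c b1.
Outer hash (tag): even-index sum = 194 mod 256 = 194; odd-index sum = 298 mod 256 = 42 → c2 2a.

c22a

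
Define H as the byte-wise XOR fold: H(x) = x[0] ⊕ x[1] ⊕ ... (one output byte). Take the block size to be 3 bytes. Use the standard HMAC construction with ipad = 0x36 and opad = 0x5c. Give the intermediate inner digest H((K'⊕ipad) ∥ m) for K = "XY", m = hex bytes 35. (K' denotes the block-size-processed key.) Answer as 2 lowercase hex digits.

02

Key "XY" = 58 59 is 2 bytes ≤ B = 3; zero-pad to 3 bytes: K' = 58 59 00.
K' ⊕ ipad = 6e 6f 36.
Inner input = 6e 6f 36 ∥ 35.
Inner hash: XOR 6e⊕6f⊕36⊕35 = 02.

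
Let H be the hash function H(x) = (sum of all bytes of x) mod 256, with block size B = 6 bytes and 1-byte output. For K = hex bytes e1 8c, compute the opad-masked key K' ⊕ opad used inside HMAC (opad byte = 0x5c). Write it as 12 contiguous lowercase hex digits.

bdd05c5c5c5c

Key hex bytes e1 8c is 2 bytes ≤ B = 6; zero-pad to 6 bytes: K' = e1 8c 00 00 00 00.
XOR each byte with 0x5c: e1⊕5c=bd, 8c⊕5c=d0, 00⊕5c=5c, 00⊕5c=5c, 00⊕5c=5c, 00⊕5c=5c.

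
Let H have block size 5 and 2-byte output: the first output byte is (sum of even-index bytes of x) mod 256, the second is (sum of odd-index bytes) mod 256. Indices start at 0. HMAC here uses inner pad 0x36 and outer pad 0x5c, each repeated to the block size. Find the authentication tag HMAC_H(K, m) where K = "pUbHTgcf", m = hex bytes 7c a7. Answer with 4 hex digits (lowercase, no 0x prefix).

9b64

Key "pUbHTgcf" = 70 55 62 48 54 67 63 66 is 8 bytes > B = 5, so hash it first: H(key) = 89 6a, then zero-pad to 5 bytes: K' = 89 6a 00 00 00.
K' ⊕ ipad = bf 5c 36 36 36.  K' ⊕ opad = d5 36 5c 5c 5c.
Inner input = (K'⊕ipad) ∥ m = bf 5c 36 36 36 ∥ 7c a7.
Inner hash: even-index sum = 466 mod 256 = 210; odd-index sum = 270 mod 256 = 14 → d2 0e.
Outer input = (K'⊕opad) ∥ inner = d5 36 5c 5c 5c ∥ d2 0e.
Outer hash (tag): even-index sum = 411 mod 256 = 155; odd-index sum = 356 mod 256 = 100 → 9b 64.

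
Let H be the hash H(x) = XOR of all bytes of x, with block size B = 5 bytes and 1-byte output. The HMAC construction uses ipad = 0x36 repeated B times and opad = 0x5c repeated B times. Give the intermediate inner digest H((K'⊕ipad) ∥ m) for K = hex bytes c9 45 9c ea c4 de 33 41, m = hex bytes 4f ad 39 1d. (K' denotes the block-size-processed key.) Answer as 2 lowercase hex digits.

62

Key hex bytes c9 45 9c ea c4 de 33 41 is 8 bytes > B = 5, so hash it first: H(key) = 92, then zero-pad to 5 bytes: K' = 92 00 00 00 00.
K' ⊕ ipad = a4 36 36 36 36.
Inner input = a4 36 36 36 36 ∥ 4f ad 39 1d.
Inner hash: XOR a4⊕36⊕36⊕36⊕36⊕4f⊕ad⊕39⊕1d = 62.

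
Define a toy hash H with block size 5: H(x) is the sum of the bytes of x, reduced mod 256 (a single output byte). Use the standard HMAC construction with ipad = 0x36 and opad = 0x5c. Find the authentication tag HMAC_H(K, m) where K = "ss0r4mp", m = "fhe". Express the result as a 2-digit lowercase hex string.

Key "ss0r4mp" = 73 73 30 72 34 6d 70 is 7 bytes > B = 5, so hash it first: H(key) = 99, then zero-pad to 5 bytes: K' = 99 00 00 00 00.
K' ⊕ ipad = af 36 36 36 36.  K' ⊕ opad = c5 5c 5c 5c 5c.
Inner input = (K'⊕ipad) ∥ m = af 36 36 36 36 ∥ 66 68 65.
Inner hash: sum = 175+54+54+54+54+102+104+101 = 698; mod 256 = 186 → ba.
Outer input = (K'⊕opad) ∥ inner = c5 5c 5c 5c 5c ∥ ba.
Outer hash (tag): sum = 197+92+92+92+92+186 = 751; mod 256 = 239 → ef.

ef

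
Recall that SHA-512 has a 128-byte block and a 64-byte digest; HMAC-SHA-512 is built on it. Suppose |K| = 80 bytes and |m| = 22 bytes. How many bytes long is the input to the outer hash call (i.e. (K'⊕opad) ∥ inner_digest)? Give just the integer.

Key is 80 ≤ 128 bytes, zero-padded: |K'| = 128.
Outer input = (K'⊕opad) ∥ H(inner) → 128 + 64 = 192 bytes.

192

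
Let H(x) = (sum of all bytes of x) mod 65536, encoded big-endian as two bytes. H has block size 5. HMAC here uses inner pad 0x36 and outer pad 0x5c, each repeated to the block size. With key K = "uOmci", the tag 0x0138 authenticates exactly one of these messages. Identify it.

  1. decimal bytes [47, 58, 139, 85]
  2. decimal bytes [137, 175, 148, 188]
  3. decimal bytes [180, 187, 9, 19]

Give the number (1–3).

2

Key "uOmci" = 75 4f 6d 63 69 is exactly B = 5 bytes: K' = 75 4f 6d 63 69.
K' ⊕ ipad = 43 79 5b 55 5f; K' ⊕ opad = 29 13 31 3f 35.
m1: inner = H(43 79 5b 55 5f 2f 3a 8b 55) = 03 14; tag = H(29 13 31 3f 35 03 14) = 00f8
m2: inner = H(43 79 5b 55 5f 89 af 94 bc) = 04 53; tag = H(29 13 31 3f 35 04 53) = 0138 ← matches
m3: inner = H(43 79 5b 55 5f b4 bb 09 13) = 03 56; tag = H(29 13 31 3f 35 03 56) = 013a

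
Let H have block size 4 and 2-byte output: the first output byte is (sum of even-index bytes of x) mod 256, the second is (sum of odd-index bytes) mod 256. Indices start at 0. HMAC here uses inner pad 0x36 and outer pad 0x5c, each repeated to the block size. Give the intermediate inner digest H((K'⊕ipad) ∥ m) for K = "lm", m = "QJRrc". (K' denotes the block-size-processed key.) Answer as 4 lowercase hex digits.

964d

Key "lm" = 6c 6d is 2 bytes ≤ B = 4; zero-pad to 4 bytes: K' = 6c 6d 00 00.
K' ⊕ ipad = 5a 5b 36 36.
Inner input = 5a 5b 36 36 ∥ 51 4a 52 72 63.
Inner hash: even-index sum = 406 mod 256 = 150; odd-index sum = 333 mod 256 = 77 → 96 4d.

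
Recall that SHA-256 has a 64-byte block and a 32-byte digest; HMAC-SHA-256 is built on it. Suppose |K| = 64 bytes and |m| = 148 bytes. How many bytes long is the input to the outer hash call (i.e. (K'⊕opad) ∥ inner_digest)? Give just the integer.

Key is 64 ≤ 64 bytes, zero-padded: |K'| = 64.
Outer input = (K'⊕opad) ∥ H(inner) → 64 + 32 = 96 bytes.

96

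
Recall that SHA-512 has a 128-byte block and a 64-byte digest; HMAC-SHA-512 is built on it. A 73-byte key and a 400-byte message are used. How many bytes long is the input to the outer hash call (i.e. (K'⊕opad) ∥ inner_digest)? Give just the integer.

Key is 73 ≤ 128 bytes, zero-padded: |K'| = 128.
Outer input = (K'⊕opad) ∥ H(inner) → 128 + 64 = 192 bytes.

192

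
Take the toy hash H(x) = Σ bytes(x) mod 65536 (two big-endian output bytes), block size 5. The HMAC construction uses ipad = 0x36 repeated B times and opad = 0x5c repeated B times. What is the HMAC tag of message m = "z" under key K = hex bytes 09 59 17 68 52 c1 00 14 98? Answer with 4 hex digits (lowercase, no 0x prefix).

0355

Key hex bytes 09 59 17 68 52 c1 00 14 98 is 9 bytes > B = 5, so hash it first: H(key) = 02 a0, then zero-pad to 5 bytes: K' = 02 a0 00 00 00.
K' ⊕ ipad = 34 96 36 36 36.  K' ⊕ opad = 5e fc 5c 5c 5c.
Inner input = (K'⊕ipad) ∥ m = 34 96 36 36 36 ∥ 7a.
Inner hash: sum = 52+150+54+54+54+122 = 486 → 01 e6.
Outer input = (K'⊕opad) ∥ inner = 5e fc 5c 5c 5c ∥ 01 e6.
Outer hash (tag): sum = 94+252+92+92+92+1+230 = 853 → 03 55.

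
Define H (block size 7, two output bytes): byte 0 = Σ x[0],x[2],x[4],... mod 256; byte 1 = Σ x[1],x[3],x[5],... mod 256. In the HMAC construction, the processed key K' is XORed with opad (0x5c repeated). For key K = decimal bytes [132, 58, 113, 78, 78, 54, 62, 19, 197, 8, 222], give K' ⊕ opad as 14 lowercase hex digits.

Key decimal bytes [132, 58, 113, 78, 78, 54, 62, 19, 197, 8, 222] = 84 3a 71 4e 4e 36 3e 13 c5 08 de is 11 bytes > B = 7, so hash it first: H(key) = 24 d9, then zero-pad to 7 bytes: K' = 24 d9 00 00 00 00 00.
XOR each byte with 0x5c: 24⊕5c=78, d9⊕5c=85, 00⊕5c=5c, 00⊕5c=5c, 00⊕5c=5c, 00⊕5c=5c, 00⊕5c=5c.

78855c5c5c5c5c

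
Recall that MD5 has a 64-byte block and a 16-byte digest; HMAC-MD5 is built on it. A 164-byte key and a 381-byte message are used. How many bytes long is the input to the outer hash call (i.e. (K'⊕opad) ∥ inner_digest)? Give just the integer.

80

Key is 164 > 64 bytes, so it is hashed to 16 bytes then zero-padded to 64: |K'| = 64.
Outer input = (K'⊕opad) ∥ H(inner) → 64 + 16 = 80 bytes.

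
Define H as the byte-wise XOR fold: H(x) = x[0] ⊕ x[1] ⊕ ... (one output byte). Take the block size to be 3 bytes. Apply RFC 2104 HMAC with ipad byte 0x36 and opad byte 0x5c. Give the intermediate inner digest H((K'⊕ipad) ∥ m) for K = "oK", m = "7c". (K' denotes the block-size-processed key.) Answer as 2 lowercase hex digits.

46

Key "oK" = 6f 4b is 2 bytes ≤ B = 3; zero-pad to 3 bytes: K' = 6f 4b 00.
K' ⊕ ipad = 59 7d 36.
Inner input = 59 7d 36 ∥ 37 63.
Inner hash: XOR 59⊕7d⊕36⊕37⊕63 = 46.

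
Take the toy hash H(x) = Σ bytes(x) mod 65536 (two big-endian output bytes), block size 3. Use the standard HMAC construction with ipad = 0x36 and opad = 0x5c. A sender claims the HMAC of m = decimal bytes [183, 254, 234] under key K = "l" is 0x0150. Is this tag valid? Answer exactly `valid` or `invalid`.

valid

Key "l" = 6c is 1 byte ≤ B = 3; zero-pad to 3 bytes: K' = 6c 00 00.
K' ⊕ ipad = 5a 36 36; K' ⊕ opad = 30 5c 5c.
Inner hash: sum = 90+54+54+183+254+234 = 869 → 03 65.
Outer hash (recomputed tag): sum = 48+92+92+3+101 = 336 → 01 50.
Recomputed tag = 0150; claimed = 0150 → match.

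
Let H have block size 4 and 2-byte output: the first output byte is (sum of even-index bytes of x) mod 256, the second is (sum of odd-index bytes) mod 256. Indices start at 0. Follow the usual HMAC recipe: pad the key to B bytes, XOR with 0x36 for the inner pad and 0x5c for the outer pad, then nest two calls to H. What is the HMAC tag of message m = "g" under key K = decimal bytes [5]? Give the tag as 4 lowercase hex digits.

Key decimal bytes [5] = 05 is 1 byte ≤ B = 4; zero-pad to 4 bytes: K' = 05 00 00 00.
K' ⊕ ipad = 33 36 36 36.  K' ⊕ opad = 59 5c 5c 5c.
Inner input = (K'⊕ipad) ∥ m = 33 36 36 36 ∥ 67.
Inner hash: even-index sum = 208 mod 256 = 208; odd-index sum = 108 mod 256 = 108 → d0 6c.
Outer input = (K'⊕opad) ∥ inner = 59 5c 5c 5c ∥ d0 6c.
Outer hash (tag): even-index sum = 389 mod 256 = 133; odd-index sum = 292 mod 256 = 36 → 85 24.

8524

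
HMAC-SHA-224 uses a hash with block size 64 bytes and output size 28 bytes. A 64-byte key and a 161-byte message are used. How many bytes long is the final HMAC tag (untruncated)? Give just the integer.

28

The tag is one SHA-224 digest: 28 bytes.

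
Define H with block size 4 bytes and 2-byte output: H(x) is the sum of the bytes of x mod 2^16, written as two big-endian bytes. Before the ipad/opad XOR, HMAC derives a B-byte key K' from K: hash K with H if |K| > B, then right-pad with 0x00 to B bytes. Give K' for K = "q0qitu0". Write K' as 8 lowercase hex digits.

|K| = 7 > B = 4, so first hash the key.
H(K): sum = 113+48+113+105+116+117+48 = 660 → 02 94.
Zero-pad H(K) = 02 94 to 4 bytes: K' = 02 94 00 00.

02940000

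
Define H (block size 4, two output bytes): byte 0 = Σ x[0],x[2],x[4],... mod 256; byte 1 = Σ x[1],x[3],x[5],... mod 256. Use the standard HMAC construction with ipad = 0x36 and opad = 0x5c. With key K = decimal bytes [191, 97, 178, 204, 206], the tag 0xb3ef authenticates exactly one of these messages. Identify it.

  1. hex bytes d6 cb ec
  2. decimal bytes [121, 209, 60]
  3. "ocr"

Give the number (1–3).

2

Key decimal bytes [191, 97, 178, 204, 206] = bf 61 b2 cc ce is 5 bytes > B = 4, so hash it first: H(key) = 3f 2d, then zero-pad to 4 bytes: K' = 3f 2d 00 00.
K' ⊕ ipad = 09 1b 36 36; K' ⊕ opad = 63 71 5c 5c.
m1: inner = H(09 1b 36 36 d6 cb ec) = 01 1c; tag = H(63 71 5c 5c 01 1c) = c0e9
m2: inner = H(09 1b 36 36 79 d1 3c) = f4 22; tag = H(63 71 5c 5c f4 22) = b3ef ← matches
m3: inner = H(09 1b 36 36 6f 63 72) = 20 b4; tag = H(63 71 5c 5c 20 b4) = df81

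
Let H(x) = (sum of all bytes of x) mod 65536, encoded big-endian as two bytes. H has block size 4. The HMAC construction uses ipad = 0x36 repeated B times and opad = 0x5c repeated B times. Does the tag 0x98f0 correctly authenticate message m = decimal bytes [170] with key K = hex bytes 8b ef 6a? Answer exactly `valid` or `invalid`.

invalid

Key hex bytes 8b ef 6a is 3 bytes ≤ B = 4; zero-pad to 4 bytes: K' = 8b ef 6a 00.
K' ⊕ ipad = bd d9 5c 36; K' ⊕ opad = d7 b3 36 5c.
Inner hash: sum = 189+217+92+54+170 = 722 → 02 d2.
Outer hash (recomputed tag): sum = 215+179+54+92+2+210 = 752 → 02 f0.
Recomputed tag = 02f0; claimed = 98f0 → mismatch.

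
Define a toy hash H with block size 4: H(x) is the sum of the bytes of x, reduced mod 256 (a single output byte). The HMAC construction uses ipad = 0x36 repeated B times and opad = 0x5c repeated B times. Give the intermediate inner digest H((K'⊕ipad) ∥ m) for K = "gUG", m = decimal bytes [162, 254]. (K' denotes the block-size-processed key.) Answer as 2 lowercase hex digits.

Key "gUG" = 67 55 47 is 3 bytes ≤ B = 4; zero-pad to 4 bytes: K' = 67 55 47 00.
K' ⊕ ipad = 51 63 71 36.
Inner input = 51 63 71 36 ∥ a2 fe.
Inner hash: sum = 81+99+113+54+162+254 = 763; mod 256 = 251 → fb.

fb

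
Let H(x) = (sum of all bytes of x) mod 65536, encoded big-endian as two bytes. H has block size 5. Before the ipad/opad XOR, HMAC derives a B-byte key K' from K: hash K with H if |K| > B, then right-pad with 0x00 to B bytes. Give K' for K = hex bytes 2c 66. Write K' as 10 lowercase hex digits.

2c66000000

Key hex bytes 2c 66 is 2 bytes ≤ B = 5; zero-pad to 5 bytes: K' = 2c 66 00 00 00.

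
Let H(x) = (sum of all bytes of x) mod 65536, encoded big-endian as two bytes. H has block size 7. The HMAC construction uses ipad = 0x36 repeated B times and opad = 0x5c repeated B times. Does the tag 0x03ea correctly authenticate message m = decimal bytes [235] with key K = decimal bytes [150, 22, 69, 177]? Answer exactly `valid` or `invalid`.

invalid

Key decimal bytes [150, 22, 69, 177] = 96 16 45 b1 is 4 bytes ≤ B = 7; zero-pad to 7 bytes: K' = 96 16 45 b1 00 00 00.
K' ⊕ ipad = a0 20 73 87 36 36 36; K' ⊕ opad = ca 4a 19 ed 5c 5c 5c.
Inner hash: sum = 160+32+115+135+54+54+54+235 = 839 → 03 47.
Outer hash (recomputed tag): sum = 202+74+25+237+92+92+92+3+71 = 888 → 03 78.
Recomputed tag = 0378; claimed = 03ea → mismatch.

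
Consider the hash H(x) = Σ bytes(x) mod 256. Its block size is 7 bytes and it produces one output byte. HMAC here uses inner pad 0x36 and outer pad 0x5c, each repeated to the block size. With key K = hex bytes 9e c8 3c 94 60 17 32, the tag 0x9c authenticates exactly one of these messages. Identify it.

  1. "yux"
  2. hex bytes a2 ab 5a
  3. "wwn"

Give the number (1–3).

Key hex bytes 9e c8 3c 94 60 17 32 is exactly B = 7 bytes: K' = 9e c8 3c 94 60 17 32.
K' ⊕ ipad = a8 fe 0a a2 56 21 04; K' ⊕ opad = c2 94 60 c8 3c 4b 6e.
m1: inner = H(a8 fe 0a a2 56 21 04 79 75 78) = 33; tag = H(c2 94 60 c8 3c 4b 6e 33) = a6
m2: inner = H(a8 fe 0a a2 56 21 04 a2 ab 5a) = 74; tag = H(c2 94 60 c8 3c 4b 6e 74) = e7
m3: inner = H(a8 fe 0a a2 56 21 04 77 77 6e) = 29; tag = H(c2 94 60 c8 3c 4b 6e 29) = 9c ← matches

3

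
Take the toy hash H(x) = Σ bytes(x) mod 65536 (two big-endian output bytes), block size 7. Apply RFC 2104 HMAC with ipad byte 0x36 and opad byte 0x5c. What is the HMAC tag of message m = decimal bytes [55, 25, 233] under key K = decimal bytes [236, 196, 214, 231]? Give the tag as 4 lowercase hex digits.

Key decimal bytes [236, 196, 214, 231] = ec c4 d6 e7 is 4 bytes ≤ B = 7; zero-pad to 7 bytes: K' = ec c4 d6 e7 00 00 00.
K' ⊕ ipad = da f2 e0 d1 36 36 36.  K' ⊕ opad = b0 98 8a bb 5c 5c 5c.
Inner input = (K'⊕ipad) ∥ m = da f2 e0 d1 36 36 36 ∥ 37 19 e9.
Inner hash: sum = 218+242+224+209+54+54+54+55+25+233 = 1368 → 05 58.
Outer input = (K'⊕opad) ∥ inner = b0 98 8a bb 5c 5c 5c ∥ 05 58.
Outer hash (tag): sum = 176+152+138+187+92+92+92+5+88 = 1022 → 03 fe.

03fe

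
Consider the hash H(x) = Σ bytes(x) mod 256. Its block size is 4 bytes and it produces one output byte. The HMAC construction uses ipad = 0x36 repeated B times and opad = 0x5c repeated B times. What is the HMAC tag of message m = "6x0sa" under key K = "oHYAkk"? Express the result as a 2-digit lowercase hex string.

Key "oHYAkk" = 6f 48 59 41 6b 6b is 6 bytes > B = 4, so hash it first: H(key) = 27, then zero-pad to 4 bytes: K' = 27 00 00 00.
K' ⊕ ipad = 11 36 36 36.  K' ⊕ opad = 7b 5c 5c 5c.
Inner input = (K'⊕ipad) ∥ m = 11 36 36 36 ∥ 36 78 30 73 61.
Inner hash: sum = 17+54+54+54+54+120+48+115+97 = 613; mod 256 = 101 → 65.
Outer input = (K'⊕opad) ∥ inner = 7b 5c 5c 5c ∥ 65.
Outer hash (tag): sum = 123+92+92+92+101 = 500; mod 256 = 244 → f4.

f4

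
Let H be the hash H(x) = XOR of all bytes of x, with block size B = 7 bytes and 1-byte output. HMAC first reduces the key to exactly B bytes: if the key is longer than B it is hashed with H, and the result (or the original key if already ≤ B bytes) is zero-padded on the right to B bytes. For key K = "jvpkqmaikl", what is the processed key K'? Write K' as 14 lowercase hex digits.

|K| = 10 > B = 7, so first hash the key.
H(K): XOR 6a⊕76⊕70⊕6b⊕71⊕6d⊕61⊕69⊕6b⊕6c = 14.
Zero-pad H(K) = 14 to 7 bytes: K' = 14 00 00 00 00 00 00.

14000000000000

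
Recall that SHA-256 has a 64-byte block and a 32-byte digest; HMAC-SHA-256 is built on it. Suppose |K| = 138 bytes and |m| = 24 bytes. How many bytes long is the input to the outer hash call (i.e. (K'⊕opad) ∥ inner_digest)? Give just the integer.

Key is 138 > 64 bytes, so it is hashed to 32 bytes then zero-padded to 64: |K'| = 64.
Outer input = (K'⊕opad) ∥ H(inner) → 64 + 32 = 96 bytes.

96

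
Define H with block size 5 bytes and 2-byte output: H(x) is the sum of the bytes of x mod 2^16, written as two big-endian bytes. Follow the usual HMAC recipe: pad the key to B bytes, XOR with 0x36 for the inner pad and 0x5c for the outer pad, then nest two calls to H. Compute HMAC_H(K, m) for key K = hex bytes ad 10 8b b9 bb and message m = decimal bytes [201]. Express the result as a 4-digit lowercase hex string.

0446

Key hex bytes ad 10 8b b9 bb is exactly B = 5 bytes: K' = ad 10 8b b9 bb.
K' ⊕ ipad = 9b 26 bd 8f 8d.  K' ⊕ opad = f1 4c d7 e5 e7.
Inner input = (K'⊕ipad) ∥ m = 9b 26 bd 8f 8d ∥ c9.
Inner hash: sum = 155+38+189+143+141+201 = 867 → 03 63.
Outer input = (K'⊕opad) ∥ inner = f1 4c d7 e5 e7 ∥ 03 63.
Outer hash (tag): sum = 241+76+215+229+231+3+99 = 1094 → 04 46.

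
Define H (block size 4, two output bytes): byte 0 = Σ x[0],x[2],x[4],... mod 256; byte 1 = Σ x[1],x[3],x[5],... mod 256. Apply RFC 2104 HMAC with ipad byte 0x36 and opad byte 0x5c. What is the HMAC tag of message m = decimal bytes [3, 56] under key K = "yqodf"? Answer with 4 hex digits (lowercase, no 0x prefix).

1f36

Key "yqodf" = 79 71 6f 64 66 is 5 bytes > B = 4, so hash it first: H(key) = 4e d5, then zero-pad to 4 bytes: K' = 4e d5 00 00.
K' ⊕ ipad = 78 e3 36 36.  K' ⊕ opad = 12 89 5c 5c.
Inner input = (K'⊕ipad) ∥ m = 78 e3 36 36 ∥ 03 38.
Inner hash: even-index sum = 177 mod 256 = 177; odd-index sum = 337 mod 256 = 81 → b1 51.
Outer input = (K'⊕opad) ∥ inner = 12 89 5c 5c ∥ b1 51.
Outer hash (tag): even-index sum = 287 mod 256 = 31; odd-index sum = 310 mod 256 = 54 → 1f 36.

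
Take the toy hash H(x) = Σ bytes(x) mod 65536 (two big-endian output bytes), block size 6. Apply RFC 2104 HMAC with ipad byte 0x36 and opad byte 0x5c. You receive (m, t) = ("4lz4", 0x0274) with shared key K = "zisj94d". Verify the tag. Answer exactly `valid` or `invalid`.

invalid

Key "zisj94d" = 7a 69 73 6a 39 34 64 is 7 bytes > B = 6, so hash it first: H(key) = 02 91, then zero-pad to 6 bytes: K' = 02 91 00 00 00 00.
K' ⊕ ipad = 34 a7 36 36 36 36; K' ⊕ opad = 5e cd 5c 5c 5c 5c.
Inner hash: sum = 52+167+54+54+54+54+52+108+122+52 = 769 → 03 01.
Outer hash (recomputed tag): sum = 94+205+92+92+92+92+3+1 = 671 → 02 9f.
Recomputed tag = 029f; claimed = 0274 → mismatch.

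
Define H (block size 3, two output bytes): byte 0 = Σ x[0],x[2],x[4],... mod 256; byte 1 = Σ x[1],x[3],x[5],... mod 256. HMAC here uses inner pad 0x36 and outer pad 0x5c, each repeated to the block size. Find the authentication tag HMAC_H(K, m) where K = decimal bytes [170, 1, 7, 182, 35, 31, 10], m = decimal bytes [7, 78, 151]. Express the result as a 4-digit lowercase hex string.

Key decimal bytes [170, 1, 7, 182, 35, 31, 10] = aa 01 07 b6 23 1f 0a is 7 bytes > B = 3, so hash it first: H(key) = de d6, then zero-pad to 3 bytes: K' = de d6 00.
K' ⊕ ipad = e8 e0 36.  K' ⊕ opad = 82 8a 5c.
Inner input = (K'⊕ipad) ∥ m = e8 e0 36 ∥ 07 4e 97.
Inner hash: even-index sum = 364 mod 256 = 108; odd-index sum = 382 mod 256 = 126 → 6c 7e.
Outer input = (K'⊕opad) ∥ inner = 82 8a 5c ∥ 6c 7e.
Outer hash (tag): even-index sum = 348 mod 256 = 92; odd-index sum = 246 mod 256 = 246 → 5c f6.

5cf6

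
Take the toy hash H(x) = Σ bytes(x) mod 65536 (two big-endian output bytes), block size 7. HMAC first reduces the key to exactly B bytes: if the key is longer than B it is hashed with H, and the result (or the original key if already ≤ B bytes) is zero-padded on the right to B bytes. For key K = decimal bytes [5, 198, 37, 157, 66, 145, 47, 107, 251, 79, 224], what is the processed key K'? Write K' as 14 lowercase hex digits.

05240000000000

|K| = 11 > B = 7, so first hash the key.
H(K): sum = 5+198+37+157+66+145+47+107+251+79+224 = 1316 → 05 24.
Zero-pad H(K) = 05 24 to 7 bytes: K' = 05 24 00 00 00 00 00.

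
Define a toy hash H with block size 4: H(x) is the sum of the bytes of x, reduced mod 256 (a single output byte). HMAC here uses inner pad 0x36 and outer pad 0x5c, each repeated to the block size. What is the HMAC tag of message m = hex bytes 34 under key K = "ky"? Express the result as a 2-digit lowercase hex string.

60

Key "ky" = 6b 79 is 2 bytes ≤ B = 4; zero-pad to 4 bytes: K' = 6b 79 00 00.
K' ⊕ ipad = 5d 4f 36 36.  K' ⊕ opad = 37 25 5c 5c.
Inner input = (K'⊕ipad) ∥ m = 5d 4f 36 36 ∥ 34.
Inner hash: sum = 93+79+54+54+52 = 332; mod 256 = 76 → 4c.
Outer input = (K'⊕opad) ∥ inner = 37 25 5c 5c ∥ 4c.
Outer hash (tag): sum = 55+37+92+92+76 = 352; mod 256 = 96 → 60.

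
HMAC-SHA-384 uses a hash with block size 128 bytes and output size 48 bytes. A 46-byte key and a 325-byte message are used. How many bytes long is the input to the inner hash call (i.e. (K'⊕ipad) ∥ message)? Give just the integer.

453

Key is 46 ≤ 128 bytes, zero-padded: |K'| = 128.
Inner input = (K'⊕ipad) ∥ m → 128 + 325 = 453 bytes.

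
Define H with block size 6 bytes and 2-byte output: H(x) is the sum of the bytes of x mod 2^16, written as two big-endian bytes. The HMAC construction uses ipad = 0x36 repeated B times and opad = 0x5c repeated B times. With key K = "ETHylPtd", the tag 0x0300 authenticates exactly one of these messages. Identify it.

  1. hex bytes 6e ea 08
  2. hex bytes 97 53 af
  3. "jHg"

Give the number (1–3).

2

Key "ETHylPtd" = 45 54 48 79 6c 50 74 64 is 8 bytes > B = 6, so hash it first: H(key) = 02 ee, then zero-pad to 6 bytes: K' = 02 ee 00 00 00 00.
K' ⊕ ipad = 34 d8 36 36 36 36; K' ⊕ opad = 5e b2 5c 5c 5c 5c.
m1: inner = H(34 d8 36 36 36 36 6e ea 08) = 03 44; tag = H(5e b2 5c 5c 5c 5c 03 44) = 02c7
m2: inner = H(34 d8 36 36 36 36 97 53 af) = 03 7d; tag = H(5e b2 5c 5c 5c 5c 03 7d) = 0300 ← matches
m3: inner = H(34 d8 36 36 36 36 6a 48 67) = 02 fd; tag = H(5e b2 5c 5c 5c 5c 02 fd) = 037f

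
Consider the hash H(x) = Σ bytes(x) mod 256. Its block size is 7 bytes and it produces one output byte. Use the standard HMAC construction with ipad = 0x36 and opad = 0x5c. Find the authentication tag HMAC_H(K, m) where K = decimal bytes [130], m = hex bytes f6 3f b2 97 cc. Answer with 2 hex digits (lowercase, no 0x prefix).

Key decimal bytes [130] = 82 is 1 byte ≤ B = 7; zero-pad to 7 bytes: K' = 82 00 00 00 00 00 00.
K' ⊕ ipad = b4 36 36 36 36 36 36.  K' ⊕ opad = de 5c 5c 5c 5c 5c 5c.
Inner input = (K'⊕ipad) ∥ m = b4 36 36 36 36 36 36 ∥ f6 3f b2 97 cc.
Inner hash: sum = 180+54+54+54+54+54+54+246+63+178+151+204 = 1346; mod 256 = 66 → 42.
Outer input = (K'⊕opad) ∥ inner = de 5c 5c 5c 5c 5c 5c ∥ 42.
Outer hash (tag): sum = 222+92+92+92+92+92+92+66 = 840; mod 256 = 72 → 48.

48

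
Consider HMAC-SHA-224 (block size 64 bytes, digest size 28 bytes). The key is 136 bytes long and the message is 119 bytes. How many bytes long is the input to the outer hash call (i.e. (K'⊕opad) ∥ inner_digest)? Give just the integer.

92

Key is 136 > 64 bytes, so it is hashed to 28 bytes then zero-padded to 64: |K'| = 64.
Outer input = (K'⊕opad) ∥ H(inner) → 64 + 28 = 92 bytes.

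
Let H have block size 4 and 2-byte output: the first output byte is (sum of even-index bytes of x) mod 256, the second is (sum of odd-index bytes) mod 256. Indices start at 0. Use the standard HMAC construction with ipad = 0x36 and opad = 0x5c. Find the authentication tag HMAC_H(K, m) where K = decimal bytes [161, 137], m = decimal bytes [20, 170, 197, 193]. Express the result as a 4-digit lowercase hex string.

ff91

Key decimal bytes [161, 137] = a1 89 is 2 bytes ≤ B = 4; zero-pad to 4 bytes: K' = a1 89 00 00.
K' ⊕ ipad = 97 bf 36 36.  K' ⊕ opad = fd d5 5c 5c.
Inner input = (K'⊕ipad) ∥ m = 97 bf 36 36 ∥ 14 aa c5 c1.
Inner hash: even-index sum = 422 mod 256 = 166; odd-index sum = 608 mod 256 = 96 → a6 60.
Outer input = (K'⊕opad) ∥ inner = fd d5 5c 5c ∥ a6 60.
Outer hash (tag): even-index sum = 511 mod 256 = 255; odd-index sum = 401 mod 256 = 145 → ff 91.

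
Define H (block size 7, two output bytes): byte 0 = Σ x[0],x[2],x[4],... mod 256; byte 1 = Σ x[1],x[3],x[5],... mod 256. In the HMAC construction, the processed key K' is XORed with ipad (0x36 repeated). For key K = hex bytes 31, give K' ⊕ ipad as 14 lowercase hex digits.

07363636363636

Key hex bytes 31 is 1 byte ≤ B = 7; zero-pad to 7 bytes: K' = 31 00 00 00 00 00 00.
XOR each byte with 0x36: 31⊕36=07, 00⊕36=36, 00⊕36=36, 00⊕36=36, 00⊕36=36, 00⊕36=36, 00⊕36=36.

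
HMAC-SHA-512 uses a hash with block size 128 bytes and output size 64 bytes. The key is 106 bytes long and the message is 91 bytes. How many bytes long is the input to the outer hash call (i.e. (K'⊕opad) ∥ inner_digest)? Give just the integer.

192

Key is 106 ≤ 128 bytes, zero-padded: |K'| = 128.
Outer input = (K'⊕opad) ∥ H(inner) → 128 + 64 = 192 bytes.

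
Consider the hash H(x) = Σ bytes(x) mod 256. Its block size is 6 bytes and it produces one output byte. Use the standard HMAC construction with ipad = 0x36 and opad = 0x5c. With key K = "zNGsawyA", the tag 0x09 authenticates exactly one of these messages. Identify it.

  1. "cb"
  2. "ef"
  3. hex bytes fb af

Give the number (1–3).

Key "zNGsawyA" = 7a 4e 47 73 61 77 79 41 is 8 bytes > B = 6, so hash it first: H(key) = 14, then zero-pad to 6 bytes: K' = 14 00 00 00 00 00.
K' ⊕ ipad = 22 36 36 36 36 36; K' ⊕ opad = 48 5c 5c 5c 5c 5c.
m1: inner = H(22 36 36 36 36 36 63 62) = f5; tag = H(48 5c 5c 5c 5c 5c f5) = 09 ← matches
m2: inner = H(22 36 36 36 36 36 65 66) = fb; tag = H(48 5c 5c 5c 5c 5c fb) = 0f
m3: inner = H(22 36 36 36 36 36 fb af) = da; tag = H(48 5c 5c 5c 5c 5c da) = ee

1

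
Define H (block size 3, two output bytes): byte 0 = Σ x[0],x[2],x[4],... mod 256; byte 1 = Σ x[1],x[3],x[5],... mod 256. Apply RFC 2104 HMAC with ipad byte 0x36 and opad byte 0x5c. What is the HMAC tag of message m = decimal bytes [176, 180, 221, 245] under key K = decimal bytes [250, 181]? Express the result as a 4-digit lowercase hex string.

1294

Key decimal bytes [250, 181] = fa b5 is 2 bytes ≤ B = 3; zero-pad to 3 bytes: K' = fa b5 00.
K' ⊕ ipad = cc 83 36.  K' ⊕ opad = a6 e9 5c.
Inner input = (K'⊕ipad) ∥ m = cc 83 36 ∥ b0 b4 dd f5.
Inner hash: even-index sum = 683 mod 256 = 171; odd-index sum = 528 mod 256 = 16 → ab 10.
Outer input = (K'⊕opad) ∥ inner = a6 e9 5c ∥ ab 10.
Outer hash (tag): even-index sum = 274 mod 256 = 18; odd-index sum = 404 mod 256 = 148 → 12 94.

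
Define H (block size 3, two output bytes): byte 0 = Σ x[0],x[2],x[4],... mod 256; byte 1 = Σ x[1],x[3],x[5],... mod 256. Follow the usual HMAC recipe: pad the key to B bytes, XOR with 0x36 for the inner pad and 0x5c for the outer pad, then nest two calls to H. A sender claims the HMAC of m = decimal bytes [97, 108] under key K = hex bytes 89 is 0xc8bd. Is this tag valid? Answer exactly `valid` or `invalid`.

Key hex bytes 89 is 1 byte ≤ B = 3; zero-pad to 3 bytes: K' = 89 00 00.
K' ⊕ ipad = bf 36 36; K' ⊕ opad = d5 5c 5c.
Inner hash: even-index sum = 353 mod 256 = 97; odd-index sum = 151 mod 256 = 151 → 61 97.
Outer hash (recomputed tag): even-index sum = 456 mod 256 = 200; odd-index sum = 189 mod 256 = 189 → c8 bd.
Recomputed tag = c8bd; claimed = c8bd → match.

valid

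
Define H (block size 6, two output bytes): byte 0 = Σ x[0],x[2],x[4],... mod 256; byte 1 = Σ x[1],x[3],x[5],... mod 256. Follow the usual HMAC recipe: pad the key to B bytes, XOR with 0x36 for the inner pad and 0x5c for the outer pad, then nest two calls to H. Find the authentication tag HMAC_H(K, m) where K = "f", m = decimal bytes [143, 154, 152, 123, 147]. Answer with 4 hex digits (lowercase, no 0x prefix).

Key "f" = 66 is 1 byte ≤ B = 6; zero-pad to 6 bytes: K' = 66 00 00 00 00 00.
K' ⊕ ipad = 50 36 36 36 36 36.  K' ⊕ opad = 3a 5c 5c 5c 5c 5c.
Inner input = (K'⊕ipad) ∥ m = 50 36 36 36 36 36 ∥ 8f 9a 98 7b 93.
Inner hash: even-index sum = 630 mod 256 = 118; odd-index sum = 439 mod 256 = 183 → 76 b7.
Outer input = (K'⊕opad) ∥ inner = 3a 5c 5c 5c 5c 5c ∥ 76 b7.
Outer hash (tag): even-index sum = 360 mod 256 = 104; odd-index sum = 459 mod 256 = 203 → 68 cb.

68cb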